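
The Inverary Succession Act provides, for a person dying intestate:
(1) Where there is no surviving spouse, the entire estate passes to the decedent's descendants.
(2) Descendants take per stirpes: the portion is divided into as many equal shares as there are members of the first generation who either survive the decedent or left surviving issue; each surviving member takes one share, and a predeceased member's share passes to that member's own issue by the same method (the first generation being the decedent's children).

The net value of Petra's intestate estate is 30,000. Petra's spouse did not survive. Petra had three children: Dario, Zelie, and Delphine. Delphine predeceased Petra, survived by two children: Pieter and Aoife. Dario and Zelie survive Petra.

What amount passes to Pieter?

The entire 30,000 passes to the descendants.
That amount (30,000) is divided into 3 shares of 10,000: Dario and Zelie each take 10,000; Delphine's 10,000 share passes to Delphine's issue.
Delphine's share (10,000) is divided into 2 shares of 5,000: Pieter and Aoife each take 5,000.

Pieter receives 5,000.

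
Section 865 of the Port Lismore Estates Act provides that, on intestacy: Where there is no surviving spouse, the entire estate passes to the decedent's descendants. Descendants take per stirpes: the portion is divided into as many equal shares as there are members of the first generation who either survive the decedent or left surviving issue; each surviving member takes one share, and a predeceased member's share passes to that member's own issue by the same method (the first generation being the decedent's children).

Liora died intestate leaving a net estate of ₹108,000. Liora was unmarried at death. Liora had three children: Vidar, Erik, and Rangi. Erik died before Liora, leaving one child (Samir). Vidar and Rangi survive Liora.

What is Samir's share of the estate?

The entire ₹108,000 passes to the descendants.
That amount (₹108,000) is divided into 3 shares of ₹36,000: Vidar and Rangi each take ₹36,000; Erik's ₹36,000 share passes to Erik's issue.
Erik's share (₹36,000) passes entirely to Samir.

Samir receives ₹36,000.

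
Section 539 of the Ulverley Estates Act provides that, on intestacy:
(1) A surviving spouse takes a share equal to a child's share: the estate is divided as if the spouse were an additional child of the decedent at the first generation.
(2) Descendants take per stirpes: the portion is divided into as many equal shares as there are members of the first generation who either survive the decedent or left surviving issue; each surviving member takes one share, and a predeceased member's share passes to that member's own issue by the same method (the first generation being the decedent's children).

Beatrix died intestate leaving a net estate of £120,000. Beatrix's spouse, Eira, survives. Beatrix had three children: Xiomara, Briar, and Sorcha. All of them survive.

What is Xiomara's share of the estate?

The spouse counts as an additional share at the children's level, so there are 4 primary shares of £30,000. Eira takes one such share (£30,000).
The children's combined portion (£90,000) is divided into 3 shares of £30,000: Xiomara, Briar, and Sorcha each take £30,000.

Xiomara receives £30,000.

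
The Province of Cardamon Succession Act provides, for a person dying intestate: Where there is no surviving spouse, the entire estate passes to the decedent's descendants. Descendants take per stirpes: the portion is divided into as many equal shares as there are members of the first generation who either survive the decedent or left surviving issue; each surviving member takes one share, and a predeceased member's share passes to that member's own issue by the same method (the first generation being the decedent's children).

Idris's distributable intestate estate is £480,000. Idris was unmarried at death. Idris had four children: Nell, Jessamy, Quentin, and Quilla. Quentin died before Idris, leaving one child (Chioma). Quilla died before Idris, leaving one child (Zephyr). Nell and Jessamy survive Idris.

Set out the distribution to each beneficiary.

The entire £480,000 passes to the descendants.
That amount (£480,000) is divided into 4 shares of £120,000: Nell and Jessamy each take £120,000; Quentin's £120,000 share passes to Quentin's issue; Quilla's £120,000 share passes to Quilla's issue.
Quentin's share (£120,000) passes entirely to Chioma.
Quilla's share (£120,000) passes entirely to Zephyr.

Nell: £120,000; Jessamy: £120,000; Chioma: £120,000; Zephyr: £120,000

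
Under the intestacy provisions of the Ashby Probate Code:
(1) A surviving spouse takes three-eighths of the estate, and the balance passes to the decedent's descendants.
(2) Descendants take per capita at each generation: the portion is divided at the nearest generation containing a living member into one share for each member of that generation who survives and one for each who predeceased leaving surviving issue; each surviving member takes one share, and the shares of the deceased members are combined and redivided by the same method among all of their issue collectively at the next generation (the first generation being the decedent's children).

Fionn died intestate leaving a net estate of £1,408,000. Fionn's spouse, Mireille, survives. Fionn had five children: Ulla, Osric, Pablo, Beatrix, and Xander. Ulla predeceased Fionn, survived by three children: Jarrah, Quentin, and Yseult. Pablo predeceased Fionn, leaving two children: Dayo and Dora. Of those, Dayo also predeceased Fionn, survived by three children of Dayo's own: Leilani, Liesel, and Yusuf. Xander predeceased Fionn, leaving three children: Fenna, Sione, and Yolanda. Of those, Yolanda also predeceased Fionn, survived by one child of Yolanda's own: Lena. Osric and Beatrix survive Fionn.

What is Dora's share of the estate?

Dora receives £66,000.

Mireille takes three-eighths of £1,408,000 = £528,000. The remaining £880,000 passes to the descendants.
The descendants' portion (£880,000) is divided at the children's generation into 5 shares of £176,000. Osric and Beatrix each take £176,000. The 3 shares of the deceased (Ulla, Pablo, and Xander) are combined into a pool of £528,000.
That pool (£528,000) is divided at the grandchildren's generation into 8 shares of £66,000. Jarrah, Quentin, Yseult, Dora, Fenna, and Sione each take £66,000. The 2 shares of the deceased (Dayo and Yolanda) are combined into a pool of £132,000.
That pool (£132,000) is divided at the great-grandchildren's generation equally among Leilani, Liesel, Yusuf, and Lena: £33,000 each.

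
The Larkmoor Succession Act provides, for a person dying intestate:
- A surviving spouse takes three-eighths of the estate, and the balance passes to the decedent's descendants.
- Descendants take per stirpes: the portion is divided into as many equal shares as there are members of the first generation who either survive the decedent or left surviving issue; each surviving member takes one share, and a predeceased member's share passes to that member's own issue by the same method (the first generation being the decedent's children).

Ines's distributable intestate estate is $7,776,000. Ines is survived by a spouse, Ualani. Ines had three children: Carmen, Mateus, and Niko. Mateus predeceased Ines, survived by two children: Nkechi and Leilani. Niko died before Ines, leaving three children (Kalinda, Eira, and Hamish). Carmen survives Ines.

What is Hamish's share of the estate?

Ualani takes three-eighths of $7,776,000 = $2,916,000. The remaining $4,860,000 passes to the descendants.
The descendants' portion ($4,860,000) is divided into 3 shares of $1,620,000: Carmen takes $1,620,000; Mateus's $1,620,000 share passes to Mateus's issue; Niko's $1,620,000 share passes to Niko's issue.
Mateus's share ($1,620,000) is divided into 2 shares of $810,000: Nkechi and Leilani each take $810,000.
Niko's share ($1,620,000) is divided into 3 shares of $540,000: Kalinda, Eira, and Hamish each take $540,000.

Hamish receives $540,000.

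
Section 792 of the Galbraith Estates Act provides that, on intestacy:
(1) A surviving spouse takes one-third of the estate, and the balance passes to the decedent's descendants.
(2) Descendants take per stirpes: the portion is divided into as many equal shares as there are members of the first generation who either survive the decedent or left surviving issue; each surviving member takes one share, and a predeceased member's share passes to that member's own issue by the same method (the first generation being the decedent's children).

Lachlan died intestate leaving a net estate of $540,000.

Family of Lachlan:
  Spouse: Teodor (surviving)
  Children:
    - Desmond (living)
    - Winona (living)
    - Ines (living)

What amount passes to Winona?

Winona receives $120,000.

Teodor takes one-third of $540,000 = $180,000. The remaining $360,000 passes to the descendants.
The descendants' portion ($360,000) is divided into 3 shares of $120,000: Desmond, Winona, and Ines each take $120,000.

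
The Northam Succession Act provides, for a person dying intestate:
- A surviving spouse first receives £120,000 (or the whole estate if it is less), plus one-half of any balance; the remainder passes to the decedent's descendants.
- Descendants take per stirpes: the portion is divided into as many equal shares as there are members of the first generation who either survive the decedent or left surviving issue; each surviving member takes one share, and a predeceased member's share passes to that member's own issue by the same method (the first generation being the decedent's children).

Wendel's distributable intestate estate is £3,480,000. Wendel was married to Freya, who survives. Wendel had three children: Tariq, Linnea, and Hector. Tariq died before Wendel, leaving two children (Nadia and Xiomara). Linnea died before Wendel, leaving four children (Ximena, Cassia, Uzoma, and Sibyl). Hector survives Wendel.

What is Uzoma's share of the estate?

Uzoma receives £140,000.

Freya first takes £120,000, leaving a balance of £3,360,000. Freya then takes one-half of the balance (£1,680,000), for a total of £1,800,000. The remaining £1,680,000 passes to the descendants.
The descendants' portion (£1,680,000) is divided into 3 shares of £560,000: Hector takes £560,000; Tariq's £560,000 share passes to Tariq's issue; Linnea's £560,000 share passes to Linnea's issue.
Tariq's share (£560,000) is divided into 2 shares of £280,000: Nadia and Xiomara each take £280,000.
Linnea's share (£560,000) is divided into 4 shares of £140,000: Ximena, Cassia, Uzoma, and Sibyl each take £140,000.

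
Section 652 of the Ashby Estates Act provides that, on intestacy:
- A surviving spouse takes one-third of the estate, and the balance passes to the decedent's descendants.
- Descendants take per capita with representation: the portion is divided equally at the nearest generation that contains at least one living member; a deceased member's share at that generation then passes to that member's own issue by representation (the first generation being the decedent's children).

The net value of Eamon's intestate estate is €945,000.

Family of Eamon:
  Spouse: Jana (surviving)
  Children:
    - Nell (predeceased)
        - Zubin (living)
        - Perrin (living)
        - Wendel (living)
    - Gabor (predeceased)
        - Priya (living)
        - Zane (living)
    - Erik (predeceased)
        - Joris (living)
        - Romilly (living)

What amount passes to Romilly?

Jana takes one-third of €945,000 = €315,000. The remaining €630,000 passes to the descendants.
No child survives, so the initial division is made at the grandchildren's generation.
The descendants' portion (€630,000) is divided into 7 shares of €90,000: Zubin, Perrin, Wendel, Priya, Zane, Joris, and Romilly each take €90,000.

Romilly receives €90,000.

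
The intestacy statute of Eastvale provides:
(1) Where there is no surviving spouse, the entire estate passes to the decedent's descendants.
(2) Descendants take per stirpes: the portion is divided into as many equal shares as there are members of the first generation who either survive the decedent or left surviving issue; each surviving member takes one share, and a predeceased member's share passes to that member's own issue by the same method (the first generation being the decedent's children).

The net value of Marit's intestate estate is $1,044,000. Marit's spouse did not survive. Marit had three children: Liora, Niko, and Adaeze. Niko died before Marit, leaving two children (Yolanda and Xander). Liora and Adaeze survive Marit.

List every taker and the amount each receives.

The entire $1,044,000 passes to the descendants.
That amount ($1,044,000) is divided into 3 shares of $348,000: Liora and Adaeze each take $348,000; Niko's $348,000 share passes to Niko's issue.
Niko's share ($348,000) is divided into 2 shares of $174,000: Yolanda and Xander each take $174,000.

Liora: $348,000; Yolanda: $174,000; Xander: $174,000; Adaeze: $348,000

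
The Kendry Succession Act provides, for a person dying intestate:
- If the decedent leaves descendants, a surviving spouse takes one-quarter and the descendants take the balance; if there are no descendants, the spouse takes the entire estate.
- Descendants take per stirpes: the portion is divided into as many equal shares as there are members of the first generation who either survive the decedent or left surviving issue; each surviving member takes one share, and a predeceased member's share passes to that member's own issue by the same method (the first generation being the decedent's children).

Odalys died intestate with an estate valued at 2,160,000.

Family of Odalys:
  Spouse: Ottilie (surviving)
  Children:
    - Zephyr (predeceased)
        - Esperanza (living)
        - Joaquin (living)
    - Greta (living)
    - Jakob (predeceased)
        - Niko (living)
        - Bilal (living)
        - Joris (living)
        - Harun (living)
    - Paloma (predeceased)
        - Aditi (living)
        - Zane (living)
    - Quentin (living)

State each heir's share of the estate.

Ottilie takes one-quarter of 2,160,000 = 540,000. The remaining 1,620,000 passes to the descendants.
The descendants' portion (1,620,000) is divided into 5 shares of 324,000: Greta and Quentin each take 324,000; Zephyr's 324,000 share passes to Zephyr's issue; Jakob's 324,000 share passes to Jakob's issue; Paloma's 324,000 share passes to Paloma's issue.
Zephyr's share (324,000) is divided into 2 shares of 162,000: Esperanza and Joaquin each take 162,000.
Jakob's share (324,000) is divided into 4 shares of 81,000: Niko, Bilal, Joris, and Harun each take 81,000.
Paloma's share (324,000) is divided into 2 shares of 162,000: Aditi and Zane each take 162,000.

Ottilie: 540,000; Esperanza: 162,000; Joaquin: 162,000; Greta: 324,000; Niko: 81,000; Bilal: 81,000; Joris: 81,000; Harun: 81,000; Aditi: 162,000; Zane: 162,000; Quentin: 324,000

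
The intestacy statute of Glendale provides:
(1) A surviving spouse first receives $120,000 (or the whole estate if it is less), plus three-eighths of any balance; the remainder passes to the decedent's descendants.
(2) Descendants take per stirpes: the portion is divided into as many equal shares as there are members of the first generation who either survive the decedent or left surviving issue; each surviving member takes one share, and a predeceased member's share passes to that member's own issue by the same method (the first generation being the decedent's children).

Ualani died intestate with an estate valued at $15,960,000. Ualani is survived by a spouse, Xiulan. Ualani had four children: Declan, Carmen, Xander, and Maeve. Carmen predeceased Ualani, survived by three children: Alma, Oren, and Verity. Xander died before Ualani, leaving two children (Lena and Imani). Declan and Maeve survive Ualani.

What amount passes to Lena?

Xiulan first takes $120,000, leaving a balance of $15,840,000. Xiulan then takes three-eighths of the balance ($5,940,000), for a total of $6,060,000. The remaining $9,900,000 passes to the descendants.
The descendants' portion ($9,900,000) is divided into 4 shares of $2,475,000: Declan and Maeve each take $2,475,000; Carmen's $2,475,000 share passes to Carmen's issue; Xander's $2,475,000 share passes to Xander's issue.
Carmen's share ($2,475,000) is divided into 3 shares of $825,000: Alma, Oren, and Verity each take $825,000.
Xander's share ($2,475,000) is divided into 2 shares of $1,237,500: Lena and Imani each take $1,237,500.

Lena receives $1,237,500.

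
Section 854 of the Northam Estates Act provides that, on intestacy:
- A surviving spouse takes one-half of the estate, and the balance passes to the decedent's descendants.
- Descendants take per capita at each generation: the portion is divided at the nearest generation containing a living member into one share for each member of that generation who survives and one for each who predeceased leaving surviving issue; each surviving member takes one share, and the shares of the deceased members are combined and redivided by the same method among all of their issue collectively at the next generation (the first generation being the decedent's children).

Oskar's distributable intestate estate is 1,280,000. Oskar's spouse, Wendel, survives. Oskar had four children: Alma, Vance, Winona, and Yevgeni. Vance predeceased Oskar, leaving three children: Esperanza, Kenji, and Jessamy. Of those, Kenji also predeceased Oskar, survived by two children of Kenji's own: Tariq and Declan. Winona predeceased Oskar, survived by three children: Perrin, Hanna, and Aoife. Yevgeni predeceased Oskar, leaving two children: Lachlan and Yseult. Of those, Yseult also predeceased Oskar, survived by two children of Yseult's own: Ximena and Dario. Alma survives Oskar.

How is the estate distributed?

Wendel takes one-half of 1,280,000 = 640,000. The remaining 640,000 passes to the descendants.
The descendants' portion (640,000) is divided at the children's generation into 4 shares of 160,000. Alma takes 160,000. The 3 shares of the deceased (Vance, Winona, and Yevgeni) are combined into a pool of 480,000.
That pool (480,000) is divided at the grandchildren's generation into 8 shares of 60,000. Esperanza, Jessamy, Perrin, Hanna, Aoife, and Lachlan each take 60,000. The 2 shares of the deceased (Kenji and Yseult) are combined into a pool of 120,000.
That pool (120,000) is divided at the great-grandchildren's generation equally among Tariq, Declan, Ximena, and Dario: 30,000 each.

Wendel: 640,000; Alma: 160,000; Esperanza: 60,000; Tariq: 30,000; Declan: 30,000; Jessamy: 60,000; Perrin: 60,000; Hanna: 60,000; Aoife: 60,000; Lachlan: 60,000; Ximena: 30,000; Dario: 30,000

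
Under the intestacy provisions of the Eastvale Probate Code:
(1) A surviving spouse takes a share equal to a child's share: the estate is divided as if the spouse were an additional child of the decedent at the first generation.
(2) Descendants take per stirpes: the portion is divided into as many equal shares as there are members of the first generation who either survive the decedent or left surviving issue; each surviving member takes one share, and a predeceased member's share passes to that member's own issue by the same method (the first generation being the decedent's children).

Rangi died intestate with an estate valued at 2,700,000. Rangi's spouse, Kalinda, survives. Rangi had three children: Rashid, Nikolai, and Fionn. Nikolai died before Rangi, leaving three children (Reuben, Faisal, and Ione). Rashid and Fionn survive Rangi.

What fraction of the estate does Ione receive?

The spouse counts as an additional share at the children's level, so there are 4 primary shares of 675,000. Kalinda takes one such share (675,000).
The children's combined portion (2,025,000) is divided into 3 shares of 675,000: Rashid and Fionn each take 675,000; Nikolai's 675,000 share passes to Nikolai's issue.
Nikolai's share (675,000) is divided into 3 shares of 225,000: Reuben, Faisal, and Ione each take 225,000.

Ione receives 1/12 of the estate.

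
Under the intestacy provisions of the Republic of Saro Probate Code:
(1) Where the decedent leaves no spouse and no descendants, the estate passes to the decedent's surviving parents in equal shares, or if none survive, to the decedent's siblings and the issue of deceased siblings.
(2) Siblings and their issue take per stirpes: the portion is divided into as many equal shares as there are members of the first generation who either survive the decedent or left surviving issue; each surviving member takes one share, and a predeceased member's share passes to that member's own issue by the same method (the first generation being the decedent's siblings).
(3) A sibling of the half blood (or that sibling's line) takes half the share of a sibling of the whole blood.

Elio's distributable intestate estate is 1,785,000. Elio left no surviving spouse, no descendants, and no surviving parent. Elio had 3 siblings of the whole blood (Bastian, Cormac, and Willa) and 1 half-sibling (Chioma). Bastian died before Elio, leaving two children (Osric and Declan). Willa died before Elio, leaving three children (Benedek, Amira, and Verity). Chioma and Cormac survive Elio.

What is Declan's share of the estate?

Declan receives 255,000.

The entire 1,785,000 passes to the siblings and their issue.
Counting each half-blood sibling's line as half a unit, there are 7/2 units in 1,785,000, so one unit is 510,000. Whole-blood lines (Bastian, Cormac, and Willa) take 510,000 each; half-blood lines (Chioma) take 255,000 each.
Bastian's share (510,000) is divided into 2 shares of 255,000: Osric and Declan each take 255,000.
Willa's share (510,000) is divided into 3 shares of 170,000: Benedek, Amira, and Verity each take 170,000.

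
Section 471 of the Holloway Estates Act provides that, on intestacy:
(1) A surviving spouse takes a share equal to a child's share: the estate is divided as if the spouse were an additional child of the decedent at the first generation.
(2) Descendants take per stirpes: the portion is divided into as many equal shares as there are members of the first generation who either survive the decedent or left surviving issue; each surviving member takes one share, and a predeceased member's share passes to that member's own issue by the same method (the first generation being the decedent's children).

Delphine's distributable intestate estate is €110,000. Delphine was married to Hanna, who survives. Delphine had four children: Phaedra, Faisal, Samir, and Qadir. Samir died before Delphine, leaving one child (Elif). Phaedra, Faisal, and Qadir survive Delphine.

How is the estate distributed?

The spouse counts as an additional share at the children's level, so there are 5 primary shares of €22,000. Hanna takes one such share (€22,000).
The children's combined portion (€88,000) is divided into 4 shares of €22,000: Phaedra, Faisal, and Qadir each take €22,000; Samir's €22,000 share passes to Samir's issue.
Samir's share (€22,000) passes entirely to Elif.

Hanna: €22,000; Phaedra: €22,000; Faisal: €22,000; Elif: €22,000; Qadir: €22,000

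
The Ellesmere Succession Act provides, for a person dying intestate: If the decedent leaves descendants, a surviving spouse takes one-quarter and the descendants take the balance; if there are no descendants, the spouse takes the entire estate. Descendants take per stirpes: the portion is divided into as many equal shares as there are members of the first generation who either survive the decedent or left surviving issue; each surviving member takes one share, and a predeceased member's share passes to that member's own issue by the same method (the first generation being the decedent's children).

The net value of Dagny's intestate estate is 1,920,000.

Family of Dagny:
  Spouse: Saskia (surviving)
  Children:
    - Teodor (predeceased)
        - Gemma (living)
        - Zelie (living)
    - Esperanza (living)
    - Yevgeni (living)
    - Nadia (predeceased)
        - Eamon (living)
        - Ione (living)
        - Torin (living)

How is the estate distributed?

Saskia: 480,000; Gemma: 180,000; Zelie: 180,000; Esperanza: 360,000; Yevgeni: 360,000; Eamon: 120,000; Ione: 120,000; Torin: 120,000

Saskia takes one-quarter of 1,920,000 = 480,000. The remaining 1,440,000 passes to the descendants.
The descendants' portion (1,440,000) is divided into 4 shares of 360,000: Esperanza and Yevgeni each take 360,000; Teodor's 360,000 share passes to Teodor's issue; Nadia's 360,000 share passes to Nadia's issue.
Teodor's share (360,000) is divided into 2 shares of 180,000: Gemma and Zelie each take 180,000.
Nadia's share (360,000) is divided into 3 shares of 120,000: Eamon, Ione, and Torin each take 120,000.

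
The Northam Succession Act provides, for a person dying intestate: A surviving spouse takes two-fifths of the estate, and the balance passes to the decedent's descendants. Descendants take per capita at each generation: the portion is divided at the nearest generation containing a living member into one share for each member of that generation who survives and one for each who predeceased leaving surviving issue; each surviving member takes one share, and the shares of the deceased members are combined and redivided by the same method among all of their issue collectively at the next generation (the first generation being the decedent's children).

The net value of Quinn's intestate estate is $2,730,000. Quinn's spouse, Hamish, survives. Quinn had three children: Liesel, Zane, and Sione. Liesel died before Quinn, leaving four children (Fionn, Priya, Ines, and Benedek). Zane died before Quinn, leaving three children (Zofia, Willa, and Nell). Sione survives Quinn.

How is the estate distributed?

Hamish: $1,092,000; Fionn: $156,000; Priya: $156,000; Ines: $156,000; Benedek: $156,000; Zofia: $156,000; Willa: $156,000; Nell: $156,000; Sione: $546,000

Hamish takes two-fifths of $2,730,000 = $1,092,000. The remaining $1,638,000 passes to the descendants.
The descendants' portion ($1,638,000) is divided at the children's generation into 3 shares of $546,000. Sione takes $546,000. The 2 shares of the deceased (Liesel and Zane) are combined into a pool of $1,092,000.
That pool ($1,092,000) is divided at the grandchildren's generation equally among Fionn, Priya, Ines, Benedek, Zofia, Willa, and Nell: $156,000 each.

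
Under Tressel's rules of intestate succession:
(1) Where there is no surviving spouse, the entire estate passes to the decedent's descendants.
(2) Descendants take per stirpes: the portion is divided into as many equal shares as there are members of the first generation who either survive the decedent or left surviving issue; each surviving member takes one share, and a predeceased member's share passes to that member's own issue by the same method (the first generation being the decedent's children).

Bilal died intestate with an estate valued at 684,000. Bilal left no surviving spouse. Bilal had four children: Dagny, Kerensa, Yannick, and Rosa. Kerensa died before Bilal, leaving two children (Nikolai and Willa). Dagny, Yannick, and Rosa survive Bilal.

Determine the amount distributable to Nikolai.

Nikolai receives 85,500.

The entire 684,000 passes to the descendants.
That amount (684,000) is divided into 4 shares of 171,000: Dagny, Yannick, and Rosa each take 171,000; Kerensa's 171,000 share passes to Kerensa's issue.
Kerensa's share (171,000) is divided into 2 shares of 85,500: Nikolai and Willa each take 85,500.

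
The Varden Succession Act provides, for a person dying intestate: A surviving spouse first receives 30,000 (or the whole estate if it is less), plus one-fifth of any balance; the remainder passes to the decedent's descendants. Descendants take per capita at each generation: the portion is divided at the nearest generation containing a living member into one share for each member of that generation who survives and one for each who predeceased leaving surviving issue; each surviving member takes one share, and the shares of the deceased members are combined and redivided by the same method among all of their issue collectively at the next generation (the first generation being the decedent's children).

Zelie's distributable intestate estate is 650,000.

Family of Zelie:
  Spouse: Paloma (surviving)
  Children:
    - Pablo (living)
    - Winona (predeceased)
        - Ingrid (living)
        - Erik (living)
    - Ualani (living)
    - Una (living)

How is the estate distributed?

Paloma: 154,000; Pablo: 124,000; Ingrid: 62,000; Erik: 62,000; Ualani: 124,000; Una: 124,000

Paloma first takes 30,000, leaving a balance of 620,000. Paloma then takes one-fifth of the balance (124,000), for a total of 154,000. The remaining 496,000 passes to the descendants.
The descendants' portion (496,000) is divided at the children's generation into 4 shares of 124,000. Pablo, Ualani, and Una each take 124,000. The remaining share for the deceased Winona (124,000) is carried to the next generation.
That pool (124,000) is divided at the grandchildren's generation equally among Ingrid and Erik: 62,000 each.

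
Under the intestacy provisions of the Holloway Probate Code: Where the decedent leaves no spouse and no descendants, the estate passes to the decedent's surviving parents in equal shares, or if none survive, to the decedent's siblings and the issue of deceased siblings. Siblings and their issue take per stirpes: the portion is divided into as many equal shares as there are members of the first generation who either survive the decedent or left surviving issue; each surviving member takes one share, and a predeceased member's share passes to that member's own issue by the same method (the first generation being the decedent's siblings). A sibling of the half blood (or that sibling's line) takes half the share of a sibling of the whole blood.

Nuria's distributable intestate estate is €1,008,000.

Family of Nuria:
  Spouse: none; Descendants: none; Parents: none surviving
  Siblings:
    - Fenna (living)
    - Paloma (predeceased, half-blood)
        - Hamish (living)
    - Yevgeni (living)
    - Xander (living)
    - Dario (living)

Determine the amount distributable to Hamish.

Hamish receives €112,000.

The entire €1,008,000 passes to the siblings and their issue.
Counting each half-blood sibling's line as half a unit, there are 9/2 units in €1,008,000, so one unit is €224,000. Whole-blood lines (Fenna, Yevgeni, Xander, and Dario) take €224,000 each; half-blood lines (Paloma) take €112,000 each.
Paloma's share (€112,000) passes entirely to Hamish.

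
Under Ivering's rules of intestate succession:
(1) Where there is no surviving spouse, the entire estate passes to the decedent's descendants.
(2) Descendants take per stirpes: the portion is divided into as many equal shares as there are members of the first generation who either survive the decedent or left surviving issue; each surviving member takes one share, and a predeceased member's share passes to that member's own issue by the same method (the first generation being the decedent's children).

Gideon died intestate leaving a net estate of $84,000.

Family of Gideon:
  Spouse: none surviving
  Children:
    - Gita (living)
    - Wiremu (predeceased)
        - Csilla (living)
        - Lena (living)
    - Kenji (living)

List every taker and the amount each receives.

The entire $84,000 passes to the descendants.
That amount ($84,000) is divided into 3 shares of $28,000: Gita and Kenji each take $28,000; Wiremu's $28,000 share passes to Wiremu's issue.
Wiremu's share ($28,000) is divided into 2 shares of $14,000: Csilla and Lena each take $14,000.

Gita: $28,000; Csilla: $14,000; Lena: $14,000; Kenji: $28,000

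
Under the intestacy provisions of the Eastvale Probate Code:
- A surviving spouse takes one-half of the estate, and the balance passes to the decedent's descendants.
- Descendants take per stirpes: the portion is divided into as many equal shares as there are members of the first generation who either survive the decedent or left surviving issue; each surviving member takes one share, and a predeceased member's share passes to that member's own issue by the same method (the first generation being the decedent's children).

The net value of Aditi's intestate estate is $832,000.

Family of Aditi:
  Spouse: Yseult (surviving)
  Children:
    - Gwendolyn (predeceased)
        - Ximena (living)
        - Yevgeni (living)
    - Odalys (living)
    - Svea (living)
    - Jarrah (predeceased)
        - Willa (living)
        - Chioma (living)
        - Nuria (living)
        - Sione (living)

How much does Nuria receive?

Nuria receives $26,000.

Yseult takes one-half of $832,000 = $416,000. The remaining $416,000 passes to the descendants.
The descendants' portion ($416,000) is divided into 4 shares of $104,000: Odalys and Svea each take $104,000; Gwendolyn's $104,000 share passes to Gwendolyn's issue; Jarrah's $104,000 share passes to Jarrah's issue.
Gwendolyn's share ($104,000) is divided into 2 shares of $52,000: Ximena and Yevgeni each take $52,000.
Jarrah's share ($104,000) is divided into 4 shares of $26,000: Willa, Chioma, Nuria, and Sione each take $26,000.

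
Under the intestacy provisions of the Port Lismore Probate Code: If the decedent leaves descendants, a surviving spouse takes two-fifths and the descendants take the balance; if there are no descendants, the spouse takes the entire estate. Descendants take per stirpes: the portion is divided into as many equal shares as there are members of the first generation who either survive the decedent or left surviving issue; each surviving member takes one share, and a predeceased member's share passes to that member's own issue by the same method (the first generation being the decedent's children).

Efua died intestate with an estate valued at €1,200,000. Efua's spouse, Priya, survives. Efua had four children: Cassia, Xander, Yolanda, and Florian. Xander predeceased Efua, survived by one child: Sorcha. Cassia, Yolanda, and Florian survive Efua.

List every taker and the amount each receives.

Priya takes two-fifths of €1,200,000 = €480,000. The remaining €720,000 passes to the descendants.
The descendants' portion (€720,000) is divided into 4 shares of €180,000: Cassia, Yolanda, and Florian each take €180,000; Xander's €180,000 share passes to Xander's issue.
Xander's share (€180,000) passes entirely to Sorcha.

Priya: €480,000; Cassia: €180,000; Sorcha: €180,000; Yolanda: €180,000; Florian: €180,000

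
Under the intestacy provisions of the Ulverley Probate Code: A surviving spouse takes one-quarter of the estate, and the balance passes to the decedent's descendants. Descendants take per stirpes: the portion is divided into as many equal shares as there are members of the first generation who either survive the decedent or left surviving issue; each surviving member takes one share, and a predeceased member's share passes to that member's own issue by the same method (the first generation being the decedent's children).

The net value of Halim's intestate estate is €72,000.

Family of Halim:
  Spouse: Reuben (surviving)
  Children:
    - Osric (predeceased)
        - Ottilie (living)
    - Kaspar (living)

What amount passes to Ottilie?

Ottilie receives €27,000.

Reuben takes one-quarter of €72,000 = €18,000. The remaining €54,000 passes to the descendants.
The descendants' portion (€54,000) is divided into 2 shares of €27,000: Kaspar takes €27,000; Osric's €27,000 share passes to Osric's issue.
Osric's share (€27,000) passes entirely to Ottilie.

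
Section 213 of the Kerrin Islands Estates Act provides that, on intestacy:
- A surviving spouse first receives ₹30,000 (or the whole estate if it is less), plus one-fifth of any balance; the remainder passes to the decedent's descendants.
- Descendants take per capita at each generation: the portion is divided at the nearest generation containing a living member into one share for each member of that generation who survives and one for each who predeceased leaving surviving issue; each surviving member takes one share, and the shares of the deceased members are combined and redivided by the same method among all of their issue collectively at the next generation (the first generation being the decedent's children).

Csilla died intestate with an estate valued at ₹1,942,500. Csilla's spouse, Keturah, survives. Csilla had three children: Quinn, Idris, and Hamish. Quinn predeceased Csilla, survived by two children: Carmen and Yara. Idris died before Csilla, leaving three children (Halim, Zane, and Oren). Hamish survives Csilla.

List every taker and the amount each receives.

Keturah first takes ₹30,000, leaving a balance of ₹1,912,500. Keturah then takes one-fifth of the balance (₹382,500), for a total of ₹412,500. The remaining ₹1,530,000 passes to the descendants.
The descendants' portion (₹1,530,000) is divided at the children's generation into 3 shares of ₹510,000. Hamish takes ₹510,000. The 2 shares of the deceased (Quinn and Idris) are combined into a pool of ₹1,020,000.
That pool (₹1,020,000) is divided at the grandchildren's generation equally among Carmen, Yara, Halim, Zane, and Oren: ₹204,000 each.

Keturah: ₹412,500; Carmen: ₹204,000; Yara: ₹204,000; Halim: ₹204,000; Zane: ₹204,000; Oren: ₹204,000; Hamish: ₹510,000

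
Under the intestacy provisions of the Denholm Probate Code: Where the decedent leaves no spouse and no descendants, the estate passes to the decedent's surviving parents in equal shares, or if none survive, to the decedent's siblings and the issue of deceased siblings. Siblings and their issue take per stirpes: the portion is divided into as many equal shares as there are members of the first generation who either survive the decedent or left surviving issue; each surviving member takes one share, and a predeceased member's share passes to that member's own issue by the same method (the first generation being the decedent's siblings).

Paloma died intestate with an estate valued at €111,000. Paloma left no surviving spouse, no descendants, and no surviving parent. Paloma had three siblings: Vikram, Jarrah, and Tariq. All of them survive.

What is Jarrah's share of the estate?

Jarrah receives €37,000.

The entire €111,000 passes to the siblings and their issue.
That amount (€111,000) is divided into 3 shares of €37,000: Vikram, Jarrah, and Tariq each take €37,000.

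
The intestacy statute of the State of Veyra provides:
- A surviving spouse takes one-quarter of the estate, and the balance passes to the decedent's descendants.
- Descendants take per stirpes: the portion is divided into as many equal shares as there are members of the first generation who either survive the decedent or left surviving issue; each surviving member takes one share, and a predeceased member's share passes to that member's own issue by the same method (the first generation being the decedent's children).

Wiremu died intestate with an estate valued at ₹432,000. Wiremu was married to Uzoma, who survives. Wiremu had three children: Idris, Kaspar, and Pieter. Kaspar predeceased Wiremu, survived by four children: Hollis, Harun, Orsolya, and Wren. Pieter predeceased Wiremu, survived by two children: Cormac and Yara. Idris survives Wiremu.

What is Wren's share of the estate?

Uzoma takes one-quarter of ₹432,000 = ₹108,000. The remaining ₹324,000 passes to the descendants.
The descendants' portion (₹324,000) is divided into 3 shares of ₹108,000: Idris takes ₹108,000; Kaspar's ₹108,000 share passes to Kaspar's issue; Pieter's ₹108,000 share passes to Pieter's issue.
Kaspar's share (₹108,000) is divided into 4 shares of ₹27,000: Hollis, Harun, Orsolya, and Wren each take ₹27,000.
Pieter's share (₹108,000) is divided into 2 shares of ₹54,000: Cormac and Yara each take ₹54,000.

Wren receives ₹27,000.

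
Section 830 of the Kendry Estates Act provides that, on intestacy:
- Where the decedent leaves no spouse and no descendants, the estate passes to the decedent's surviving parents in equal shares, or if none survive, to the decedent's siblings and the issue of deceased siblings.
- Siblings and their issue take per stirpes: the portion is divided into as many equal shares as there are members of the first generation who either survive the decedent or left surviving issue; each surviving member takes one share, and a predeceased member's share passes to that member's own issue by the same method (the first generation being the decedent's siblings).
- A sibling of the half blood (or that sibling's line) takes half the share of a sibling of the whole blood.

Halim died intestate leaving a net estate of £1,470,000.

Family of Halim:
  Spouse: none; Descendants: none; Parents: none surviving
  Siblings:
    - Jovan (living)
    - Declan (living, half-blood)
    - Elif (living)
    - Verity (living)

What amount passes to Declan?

The entire £1,470,000 passes to the siblings and their issue.
Counting each half-blood sibling's line as half a unit, there are 7/2 units in £1,470,000, so one unit is £420,000. Whole-blood lines (Jovan, Elif, and Verity) take £420,000 each; half-blood lines (Declan) take £210,000 each.

Declan receives £210,000.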